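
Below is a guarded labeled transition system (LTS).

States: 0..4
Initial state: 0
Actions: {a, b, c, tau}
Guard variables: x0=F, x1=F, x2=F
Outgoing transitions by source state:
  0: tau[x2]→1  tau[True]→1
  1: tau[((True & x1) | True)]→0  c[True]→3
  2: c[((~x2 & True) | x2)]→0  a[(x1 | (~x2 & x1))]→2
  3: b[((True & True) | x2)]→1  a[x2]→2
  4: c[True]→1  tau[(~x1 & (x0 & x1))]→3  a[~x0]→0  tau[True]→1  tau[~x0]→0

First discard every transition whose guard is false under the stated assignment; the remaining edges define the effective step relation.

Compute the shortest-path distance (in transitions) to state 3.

Layered search for 3:
  depth 0: {0}
  depth 1: {1}
  depth 2: {3}
first hit 3 at d=2 via tau·c

Answer: 2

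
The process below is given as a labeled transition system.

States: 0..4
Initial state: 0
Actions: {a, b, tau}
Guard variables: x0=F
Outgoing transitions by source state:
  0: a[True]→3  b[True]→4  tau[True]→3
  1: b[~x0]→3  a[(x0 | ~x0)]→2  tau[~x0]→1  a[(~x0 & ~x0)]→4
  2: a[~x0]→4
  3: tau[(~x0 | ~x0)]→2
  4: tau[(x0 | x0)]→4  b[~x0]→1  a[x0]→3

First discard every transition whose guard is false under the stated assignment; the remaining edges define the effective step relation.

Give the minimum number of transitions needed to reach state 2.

Answer: 2

Analysis:
Breadth-first toward 2:
  depth 0: {0}
  depth 1: {3,4}
  depth 2: {1,2}
first hit 2 at d=2 via a·tau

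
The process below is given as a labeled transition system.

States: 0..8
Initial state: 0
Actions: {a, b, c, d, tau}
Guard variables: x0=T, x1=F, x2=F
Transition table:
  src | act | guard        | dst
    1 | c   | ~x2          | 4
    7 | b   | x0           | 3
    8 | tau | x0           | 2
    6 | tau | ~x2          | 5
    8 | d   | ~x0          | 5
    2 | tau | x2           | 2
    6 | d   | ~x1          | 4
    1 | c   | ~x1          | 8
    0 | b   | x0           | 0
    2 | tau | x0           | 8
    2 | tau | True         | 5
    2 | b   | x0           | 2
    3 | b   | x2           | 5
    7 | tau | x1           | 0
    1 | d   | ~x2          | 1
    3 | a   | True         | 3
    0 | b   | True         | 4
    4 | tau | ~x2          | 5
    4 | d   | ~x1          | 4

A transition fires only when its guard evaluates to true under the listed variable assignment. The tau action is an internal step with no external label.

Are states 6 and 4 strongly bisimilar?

Answer: BISIMILAR

Working:
Refine partition for ~:
  P[0] = {{0,1,2,3,4,5,6,7,8}}
  P[1] = {{0,7},{1},{2},{3},{4,6},{5},{8}}
  P[2] = {{0},{1},{2},{3},{4,6},{5},{7},{8}}
8 equivalence class(es) (converged in 3)
class of 6: {4,6}; class of 4: {4,6}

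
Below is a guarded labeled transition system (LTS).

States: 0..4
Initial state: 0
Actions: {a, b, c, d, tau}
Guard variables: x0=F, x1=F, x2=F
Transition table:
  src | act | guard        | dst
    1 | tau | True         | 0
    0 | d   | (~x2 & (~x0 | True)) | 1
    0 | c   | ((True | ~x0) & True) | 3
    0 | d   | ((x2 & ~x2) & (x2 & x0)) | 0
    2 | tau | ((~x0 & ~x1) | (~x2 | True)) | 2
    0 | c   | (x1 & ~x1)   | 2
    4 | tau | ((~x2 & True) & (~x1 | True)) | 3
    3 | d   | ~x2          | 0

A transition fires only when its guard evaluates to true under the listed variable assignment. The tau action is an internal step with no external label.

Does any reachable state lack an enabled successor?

Answer: DEADLOCK-FREE

Trace:
Reachable = {0,1,3}
  0: c→3  d→1  [2 exit(s)]
  1: tau→0  [1 exit(s)]
  3: d→0  [1 exit(s)]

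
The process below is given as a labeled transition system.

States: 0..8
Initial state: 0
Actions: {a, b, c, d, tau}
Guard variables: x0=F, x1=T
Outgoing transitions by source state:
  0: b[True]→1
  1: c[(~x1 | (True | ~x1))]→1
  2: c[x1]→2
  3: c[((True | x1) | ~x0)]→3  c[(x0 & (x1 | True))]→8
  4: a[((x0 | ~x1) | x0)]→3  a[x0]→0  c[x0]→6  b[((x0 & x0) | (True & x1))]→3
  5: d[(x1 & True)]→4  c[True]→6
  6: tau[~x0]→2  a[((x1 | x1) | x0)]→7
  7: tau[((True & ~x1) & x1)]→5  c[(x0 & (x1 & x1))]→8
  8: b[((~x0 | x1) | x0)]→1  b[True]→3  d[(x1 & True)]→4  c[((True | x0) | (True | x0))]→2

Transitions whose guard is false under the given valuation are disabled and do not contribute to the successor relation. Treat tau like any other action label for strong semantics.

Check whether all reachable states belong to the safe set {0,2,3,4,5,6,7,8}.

Answer: INVARIANT VIOLATED at state 1

Analysis:
Inv-set: {0,2,3,4,5,6,7,8}
R = {0,1}
  0: ok
  1: ✗ unsafe
witness against invariant: b → 1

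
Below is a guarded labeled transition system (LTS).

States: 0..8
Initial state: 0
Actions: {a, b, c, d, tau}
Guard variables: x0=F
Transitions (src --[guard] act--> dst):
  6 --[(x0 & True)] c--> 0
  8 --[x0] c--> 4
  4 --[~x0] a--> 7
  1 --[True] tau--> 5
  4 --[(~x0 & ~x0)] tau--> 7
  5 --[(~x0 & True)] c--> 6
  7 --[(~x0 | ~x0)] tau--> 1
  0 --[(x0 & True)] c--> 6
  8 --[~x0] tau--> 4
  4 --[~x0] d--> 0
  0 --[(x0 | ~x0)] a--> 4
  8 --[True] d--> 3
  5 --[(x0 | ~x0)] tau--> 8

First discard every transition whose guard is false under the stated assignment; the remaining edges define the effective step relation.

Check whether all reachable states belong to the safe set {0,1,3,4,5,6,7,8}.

Answer: INVARIANT HOLDS

Analysis:
Safe = {0,1,3,4,5,6,7,8}
R = {0,1,3,4,5,6,7,8}
  0: ok
  1: ok
  3: ok
  4: ok
  5: ok
  6: ok
  7: ok
  8: ok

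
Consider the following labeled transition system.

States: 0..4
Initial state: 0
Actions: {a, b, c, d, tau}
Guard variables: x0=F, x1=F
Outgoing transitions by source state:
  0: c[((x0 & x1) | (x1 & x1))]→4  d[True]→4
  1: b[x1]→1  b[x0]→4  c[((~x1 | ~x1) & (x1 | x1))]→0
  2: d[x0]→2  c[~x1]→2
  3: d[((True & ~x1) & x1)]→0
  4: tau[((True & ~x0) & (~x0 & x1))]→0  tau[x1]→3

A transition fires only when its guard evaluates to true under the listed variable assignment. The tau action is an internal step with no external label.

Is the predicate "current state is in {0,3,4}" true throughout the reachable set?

Answer: INVARIANT HOLDS

Trace:
Safe = {0,3,4}
Reach set: {0,4}
  0: safe
  4: safe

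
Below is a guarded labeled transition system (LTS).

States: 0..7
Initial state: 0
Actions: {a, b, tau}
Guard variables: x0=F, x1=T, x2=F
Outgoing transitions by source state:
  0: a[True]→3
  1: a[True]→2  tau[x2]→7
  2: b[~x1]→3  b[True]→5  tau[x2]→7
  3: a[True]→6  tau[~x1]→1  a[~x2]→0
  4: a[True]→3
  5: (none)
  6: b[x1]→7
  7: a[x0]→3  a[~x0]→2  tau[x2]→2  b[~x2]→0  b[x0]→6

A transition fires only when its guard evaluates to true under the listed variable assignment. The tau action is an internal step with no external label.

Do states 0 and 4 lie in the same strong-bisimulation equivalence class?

Answer: BISIMILAR

Working:
Bisimulation quotient by refinement:
  round 0: {{0,1,2,3,4,5,6,7}}
  round 1: {{0,1,3,4},{2,6},{5},{7}}
  round 2: {{0,4},{1},{2},{3},{5},{6},{7}}
Fixed point at round 3; 7 class(es).
class of 0: {0,4}; class of 4: {0,4}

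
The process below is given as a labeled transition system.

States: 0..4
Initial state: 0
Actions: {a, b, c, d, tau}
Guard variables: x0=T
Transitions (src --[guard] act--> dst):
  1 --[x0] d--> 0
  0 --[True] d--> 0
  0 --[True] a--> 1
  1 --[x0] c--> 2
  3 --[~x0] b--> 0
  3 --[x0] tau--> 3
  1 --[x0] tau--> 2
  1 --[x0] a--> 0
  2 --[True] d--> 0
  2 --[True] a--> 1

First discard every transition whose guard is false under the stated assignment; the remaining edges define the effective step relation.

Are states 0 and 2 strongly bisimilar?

Answer: BISIMILAR

Analysis:
Bisimulation quotient by refinement:
  round 0: {{0,1,2,3,4}}
  round 1: {{0,2},{1},{3},{4}}
Fixed point at round 2; 4 class(es).
0∈{0,2}, 2∈{0,2}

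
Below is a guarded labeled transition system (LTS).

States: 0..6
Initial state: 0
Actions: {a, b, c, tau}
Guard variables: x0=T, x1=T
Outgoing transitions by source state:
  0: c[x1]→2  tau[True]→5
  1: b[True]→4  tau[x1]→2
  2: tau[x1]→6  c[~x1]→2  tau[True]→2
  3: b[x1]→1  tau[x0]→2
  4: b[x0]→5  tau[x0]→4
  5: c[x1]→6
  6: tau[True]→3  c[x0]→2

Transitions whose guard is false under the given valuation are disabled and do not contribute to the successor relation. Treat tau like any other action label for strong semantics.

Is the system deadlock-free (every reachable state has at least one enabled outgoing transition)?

Reach set: {0,1,2,3,4,5,6}
  0: c→2  tau→5  [2 exit(s)]
  1: b→4  tau→2  [2 exit(s)]
  2: tau→2  tau→6  [2 exit(s)]
  3: b→1  tau→2  [2 exit(s)]
  4: b→5  tau→4  [2 exit(s)]
  5: c→6  [1 exit(s)]
  6: c→2  tau→3  [2 exit(s)]

Answer: DEADLOCK-FREE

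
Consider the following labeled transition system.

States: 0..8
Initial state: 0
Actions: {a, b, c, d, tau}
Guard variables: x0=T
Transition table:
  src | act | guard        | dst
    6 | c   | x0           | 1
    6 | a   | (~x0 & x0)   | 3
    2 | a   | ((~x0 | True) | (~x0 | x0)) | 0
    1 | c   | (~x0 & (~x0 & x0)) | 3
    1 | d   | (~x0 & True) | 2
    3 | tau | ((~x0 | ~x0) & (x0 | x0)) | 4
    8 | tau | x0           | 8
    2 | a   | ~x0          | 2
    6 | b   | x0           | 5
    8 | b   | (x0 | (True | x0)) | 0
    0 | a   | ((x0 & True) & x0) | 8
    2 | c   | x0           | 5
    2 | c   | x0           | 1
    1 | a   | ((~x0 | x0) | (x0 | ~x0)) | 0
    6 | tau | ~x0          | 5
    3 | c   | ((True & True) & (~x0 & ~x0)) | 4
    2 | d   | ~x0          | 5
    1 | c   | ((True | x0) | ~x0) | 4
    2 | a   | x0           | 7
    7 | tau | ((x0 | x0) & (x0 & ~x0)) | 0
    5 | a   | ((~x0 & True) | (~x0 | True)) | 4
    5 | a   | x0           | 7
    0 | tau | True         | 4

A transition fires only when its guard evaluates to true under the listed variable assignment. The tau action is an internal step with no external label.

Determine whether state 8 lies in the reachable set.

Answer: REACHABLE

Trace:
After dropping false guards: 14 live edges.
Layer 0: {0}
Layer 1: {4,8}  cumulative {0,4,8}
Reach set: {0,4,8}
witness 8: a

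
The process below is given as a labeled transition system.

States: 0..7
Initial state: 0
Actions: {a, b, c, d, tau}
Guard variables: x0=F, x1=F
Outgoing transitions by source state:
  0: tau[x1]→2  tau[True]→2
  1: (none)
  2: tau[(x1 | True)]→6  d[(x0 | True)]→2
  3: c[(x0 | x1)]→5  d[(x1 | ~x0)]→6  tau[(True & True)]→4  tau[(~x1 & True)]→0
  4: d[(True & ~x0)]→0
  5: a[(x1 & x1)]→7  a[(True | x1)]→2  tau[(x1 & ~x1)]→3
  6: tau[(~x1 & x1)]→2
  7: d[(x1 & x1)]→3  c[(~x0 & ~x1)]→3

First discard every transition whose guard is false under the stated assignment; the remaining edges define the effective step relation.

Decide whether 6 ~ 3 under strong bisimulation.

Compute ~ classes (split until stable):
  π0 = {{0,1,2,3,4,5,6,7}}
  π1 = {{0},{1,6},{2,3},{4},{5},{7}}
  π2 = {{0},{1,6},{2},{3},{4},{5},{7}}
stable after 3 split(s): 7 block(s)
[6]={1,6}  [3]={3}

Answer: NOT BISIMILAR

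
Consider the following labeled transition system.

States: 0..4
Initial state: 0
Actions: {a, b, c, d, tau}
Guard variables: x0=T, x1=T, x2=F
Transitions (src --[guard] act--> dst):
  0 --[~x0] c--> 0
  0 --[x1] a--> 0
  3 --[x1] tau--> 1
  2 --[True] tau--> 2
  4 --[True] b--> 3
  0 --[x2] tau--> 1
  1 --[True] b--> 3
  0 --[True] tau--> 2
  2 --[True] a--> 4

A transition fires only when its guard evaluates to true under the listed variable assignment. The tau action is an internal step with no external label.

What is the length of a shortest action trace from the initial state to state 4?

Answer: 2

Trace:
BFS to 4:
  L0 = {0}
  L1 = {2}
  L2 = {4}
first hit 4 at d=2 via tau·a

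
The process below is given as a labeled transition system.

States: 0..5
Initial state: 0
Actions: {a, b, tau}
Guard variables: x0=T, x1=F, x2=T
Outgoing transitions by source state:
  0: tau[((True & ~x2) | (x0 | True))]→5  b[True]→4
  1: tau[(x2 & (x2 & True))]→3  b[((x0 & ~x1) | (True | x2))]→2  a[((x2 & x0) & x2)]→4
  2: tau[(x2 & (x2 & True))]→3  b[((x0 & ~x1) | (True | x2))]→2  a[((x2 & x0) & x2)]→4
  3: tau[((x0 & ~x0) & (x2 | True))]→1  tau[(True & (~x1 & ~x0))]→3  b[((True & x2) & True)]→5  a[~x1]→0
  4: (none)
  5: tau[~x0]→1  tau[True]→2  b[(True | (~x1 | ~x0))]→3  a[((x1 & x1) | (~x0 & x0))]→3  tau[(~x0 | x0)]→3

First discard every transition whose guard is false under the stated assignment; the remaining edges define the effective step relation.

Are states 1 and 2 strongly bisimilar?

Refine partition for ~:
  round 0: {{0,1,2,3,4,5}}
  round 1: {{0,5},{1,2},{3},{4}}
  round 2: {{0},{1,2},{3},{4},{5}}
5 equivalence class(es) (converged in 3)
[1]={1,2}  [2]={1,2}

Answer: BISIMILAR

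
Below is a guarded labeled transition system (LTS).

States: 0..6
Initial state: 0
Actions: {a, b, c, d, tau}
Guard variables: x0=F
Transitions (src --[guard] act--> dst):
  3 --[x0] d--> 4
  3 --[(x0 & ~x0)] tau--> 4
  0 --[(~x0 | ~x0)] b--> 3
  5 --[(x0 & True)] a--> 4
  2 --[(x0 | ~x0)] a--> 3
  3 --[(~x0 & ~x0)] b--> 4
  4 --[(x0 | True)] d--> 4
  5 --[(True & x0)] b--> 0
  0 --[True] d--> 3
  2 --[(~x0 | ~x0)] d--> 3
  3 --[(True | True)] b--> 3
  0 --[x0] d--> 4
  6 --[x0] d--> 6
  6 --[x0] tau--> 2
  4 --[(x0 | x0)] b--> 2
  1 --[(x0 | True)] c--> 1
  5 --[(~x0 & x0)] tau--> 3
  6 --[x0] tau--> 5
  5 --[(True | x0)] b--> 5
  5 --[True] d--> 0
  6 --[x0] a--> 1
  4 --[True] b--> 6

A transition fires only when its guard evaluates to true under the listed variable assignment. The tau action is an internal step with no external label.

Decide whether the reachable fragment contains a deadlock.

Reachable = {0,3,4,6}
  0: b→3  d→3  [2 exit(s)]
  3: b→3  b→4  [2 exit(s)]
  4: b→6  d→4  [2 exit(s)]
  6: ∅  [deadlock]
witness 6: b·b·b

Answer: DEADLOCK at state 6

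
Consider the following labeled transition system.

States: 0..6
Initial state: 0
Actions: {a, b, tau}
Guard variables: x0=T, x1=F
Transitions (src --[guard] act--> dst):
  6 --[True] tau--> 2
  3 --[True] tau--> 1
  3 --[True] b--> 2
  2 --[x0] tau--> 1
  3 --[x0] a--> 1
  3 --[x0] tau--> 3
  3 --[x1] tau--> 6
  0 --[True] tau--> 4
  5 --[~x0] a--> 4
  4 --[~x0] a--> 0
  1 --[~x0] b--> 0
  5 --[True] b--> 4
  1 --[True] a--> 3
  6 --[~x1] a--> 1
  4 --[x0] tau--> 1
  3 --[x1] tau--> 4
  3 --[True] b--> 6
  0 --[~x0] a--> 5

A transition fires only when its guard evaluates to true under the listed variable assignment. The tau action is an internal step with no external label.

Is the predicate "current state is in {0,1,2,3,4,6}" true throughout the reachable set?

Answer: INVARIANT HOLDS

Working:
Safe = {0,1,2,3,4,6}
R = {0,1,2,3,4,6}
  0: ✓
  1: ✓
  2: ✓
  3: ✓
  4: ✓
  6: ✓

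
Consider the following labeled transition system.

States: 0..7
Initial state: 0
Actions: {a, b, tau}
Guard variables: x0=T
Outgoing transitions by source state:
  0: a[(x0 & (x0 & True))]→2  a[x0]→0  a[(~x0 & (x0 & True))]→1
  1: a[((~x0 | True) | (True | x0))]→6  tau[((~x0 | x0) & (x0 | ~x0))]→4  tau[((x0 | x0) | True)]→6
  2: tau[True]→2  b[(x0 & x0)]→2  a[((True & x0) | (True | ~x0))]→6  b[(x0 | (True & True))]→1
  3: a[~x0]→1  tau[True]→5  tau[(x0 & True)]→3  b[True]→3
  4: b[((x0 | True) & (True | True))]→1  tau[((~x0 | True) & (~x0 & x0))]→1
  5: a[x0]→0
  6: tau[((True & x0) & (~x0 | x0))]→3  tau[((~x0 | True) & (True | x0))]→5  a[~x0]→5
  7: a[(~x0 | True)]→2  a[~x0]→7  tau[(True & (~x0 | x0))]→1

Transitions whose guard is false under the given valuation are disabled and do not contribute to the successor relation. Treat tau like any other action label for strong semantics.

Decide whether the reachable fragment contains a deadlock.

R = {0,1,2,3,4,5,6}
  0: a→0  a→2  [deg 2]
  1: a→6  tau→4  tau→6  [deg 3]
  2: a→6  b→1  b→2  tau→2  [deg 4]
  3: b→3  tau→3  tau→5  [deg 3]
  4: b→1  [deg 1]
  5: a→0  [deg 1]
  6: tau→3  tau→5  [deg 2]

Answer: DEADLOCK-FREE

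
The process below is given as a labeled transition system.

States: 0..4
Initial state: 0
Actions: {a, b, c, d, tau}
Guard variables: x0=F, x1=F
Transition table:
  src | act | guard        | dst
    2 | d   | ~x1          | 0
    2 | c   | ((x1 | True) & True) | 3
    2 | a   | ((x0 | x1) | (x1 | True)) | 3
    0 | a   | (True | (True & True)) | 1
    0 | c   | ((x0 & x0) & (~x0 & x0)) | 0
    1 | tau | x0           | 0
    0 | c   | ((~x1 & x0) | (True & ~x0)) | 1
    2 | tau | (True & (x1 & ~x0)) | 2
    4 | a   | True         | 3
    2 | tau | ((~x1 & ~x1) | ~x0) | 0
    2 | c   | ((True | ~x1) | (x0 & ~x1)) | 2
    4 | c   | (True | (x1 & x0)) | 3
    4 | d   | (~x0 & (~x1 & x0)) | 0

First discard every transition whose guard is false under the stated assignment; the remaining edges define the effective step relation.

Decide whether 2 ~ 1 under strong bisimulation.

Refine partition for ~:
  round 0: {{0,1,2,3,4}}
  round 1: {{0,4},{1,3},{2}}
stable after 2 split(s): 3 block(s)
2∈{2}, 1∈{1,3}

Answer: NOT BISIMILAR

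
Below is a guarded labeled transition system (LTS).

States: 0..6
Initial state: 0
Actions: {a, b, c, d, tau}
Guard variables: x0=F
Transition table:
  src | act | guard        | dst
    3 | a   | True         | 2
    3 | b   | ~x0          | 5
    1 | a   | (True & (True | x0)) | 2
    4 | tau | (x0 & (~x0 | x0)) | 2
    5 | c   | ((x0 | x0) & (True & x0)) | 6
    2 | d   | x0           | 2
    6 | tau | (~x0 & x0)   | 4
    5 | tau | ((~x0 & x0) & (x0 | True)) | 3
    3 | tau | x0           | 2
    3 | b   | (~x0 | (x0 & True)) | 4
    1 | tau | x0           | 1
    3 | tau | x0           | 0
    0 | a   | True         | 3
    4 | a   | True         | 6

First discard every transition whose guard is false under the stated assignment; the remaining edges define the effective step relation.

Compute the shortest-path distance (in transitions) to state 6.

Answer: 3

Analysis:
BFS to 6:
  L0 = {0}
  L1 = {3}
  L2 = {2,4,5}
  L3 = {6}
depth(6)=3, e.g. a·b·a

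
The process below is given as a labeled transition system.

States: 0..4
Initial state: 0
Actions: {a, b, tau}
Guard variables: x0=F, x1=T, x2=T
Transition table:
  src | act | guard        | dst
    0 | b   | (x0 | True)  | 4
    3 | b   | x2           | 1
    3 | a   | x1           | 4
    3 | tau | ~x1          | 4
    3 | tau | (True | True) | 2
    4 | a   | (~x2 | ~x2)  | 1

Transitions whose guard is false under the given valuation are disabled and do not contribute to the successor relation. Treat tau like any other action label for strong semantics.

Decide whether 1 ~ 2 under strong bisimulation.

Answer: BISIMILAR

Working:
Compute ~ classes (split until stable):
  round 0: {{0,1,2,3,4}}
  round 1: {{0},{1,2,4},{3}}
stable after 2 split(s): 3 block(s)
1∈{1,2,4}, 2∈{1,2,4}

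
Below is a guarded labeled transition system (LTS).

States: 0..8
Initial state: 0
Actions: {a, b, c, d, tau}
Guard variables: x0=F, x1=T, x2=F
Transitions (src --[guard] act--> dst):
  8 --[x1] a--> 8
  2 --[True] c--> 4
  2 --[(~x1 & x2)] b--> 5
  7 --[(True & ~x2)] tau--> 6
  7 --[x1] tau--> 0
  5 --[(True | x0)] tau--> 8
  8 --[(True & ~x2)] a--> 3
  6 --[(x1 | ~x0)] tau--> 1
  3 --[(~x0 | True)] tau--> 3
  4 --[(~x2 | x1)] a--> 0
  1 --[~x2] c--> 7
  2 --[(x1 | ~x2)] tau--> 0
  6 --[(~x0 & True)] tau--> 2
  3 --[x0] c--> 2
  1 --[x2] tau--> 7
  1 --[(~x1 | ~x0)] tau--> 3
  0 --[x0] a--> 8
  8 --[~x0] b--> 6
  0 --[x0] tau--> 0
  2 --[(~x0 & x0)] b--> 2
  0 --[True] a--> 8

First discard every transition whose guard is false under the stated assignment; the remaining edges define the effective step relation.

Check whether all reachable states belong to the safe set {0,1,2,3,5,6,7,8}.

Answer: INVARIANT VIOLATED at state 4

Analysis:
Allowed set {0,1,2,3,5,6,7,8}
Reachable = {0,1,2,3,4,6,7,8}
  0: ✓
  1: ✓
  2: ✓
  3: ✓
  4: ✗ unsafe
  6: ✓
  7: ✓
  8: ✓
witness against invariant: a·b·tau·c → 4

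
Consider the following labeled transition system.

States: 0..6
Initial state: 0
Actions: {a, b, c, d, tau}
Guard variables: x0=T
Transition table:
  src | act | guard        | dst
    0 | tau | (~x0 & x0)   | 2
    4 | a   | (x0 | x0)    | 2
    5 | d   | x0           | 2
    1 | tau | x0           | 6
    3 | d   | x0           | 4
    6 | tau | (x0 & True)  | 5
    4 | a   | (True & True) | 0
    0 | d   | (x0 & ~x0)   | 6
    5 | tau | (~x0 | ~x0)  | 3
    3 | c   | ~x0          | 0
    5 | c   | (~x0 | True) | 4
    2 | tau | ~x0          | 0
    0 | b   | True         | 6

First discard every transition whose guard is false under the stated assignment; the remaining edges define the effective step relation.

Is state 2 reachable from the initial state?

8 transition(s) survive guard evaluation.
depth 0: {0}
depth 1: {6}  now seen {0,6}
depth 2: {5}  now seen {0,5,6}
depth 3: {2,4}  now seen {0,2,4,5,6}
R = {0,2,4,5,6}
Path to 2: b·tau·d

Answer: REACHABLE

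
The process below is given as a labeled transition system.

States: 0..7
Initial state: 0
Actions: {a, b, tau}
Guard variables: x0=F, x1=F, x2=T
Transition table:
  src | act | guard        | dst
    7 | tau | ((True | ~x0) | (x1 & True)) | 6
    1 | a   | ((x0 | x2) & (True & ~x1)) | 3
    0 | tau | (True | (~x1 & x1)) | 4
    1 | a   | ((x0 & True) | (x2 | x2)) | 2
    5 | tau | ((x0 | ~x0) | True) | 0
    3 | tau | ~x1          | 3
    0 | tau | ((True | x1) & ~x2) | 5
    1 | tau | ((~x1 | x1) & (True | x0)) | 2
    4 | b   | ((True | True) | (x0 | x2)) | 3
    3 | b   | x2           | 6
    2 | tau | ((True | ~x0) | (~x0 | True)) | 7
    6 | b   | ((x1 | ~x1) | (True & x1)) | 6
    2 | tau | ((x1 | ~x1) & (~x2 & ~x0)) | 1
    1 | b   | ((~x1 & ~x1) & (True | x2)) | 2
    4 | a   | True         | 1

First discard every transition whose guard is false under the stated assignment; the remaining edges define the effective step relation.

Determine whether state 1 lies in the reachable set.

13 transition(s) survive guard evaluation.
L0 = {0}
L1 = {4}  now seen {0,4}
L2 = {1,3}  now seen {0,1,3,4}
L3 = {2,6}  now seen {0,1,2,3,4,6}
L4 = {7}  now seen {0,1,2,3,4,6,7}
Reach set: {0,1,2,3,4,6,7}
trace reaching 1: tau·a

Answer: REACHABLE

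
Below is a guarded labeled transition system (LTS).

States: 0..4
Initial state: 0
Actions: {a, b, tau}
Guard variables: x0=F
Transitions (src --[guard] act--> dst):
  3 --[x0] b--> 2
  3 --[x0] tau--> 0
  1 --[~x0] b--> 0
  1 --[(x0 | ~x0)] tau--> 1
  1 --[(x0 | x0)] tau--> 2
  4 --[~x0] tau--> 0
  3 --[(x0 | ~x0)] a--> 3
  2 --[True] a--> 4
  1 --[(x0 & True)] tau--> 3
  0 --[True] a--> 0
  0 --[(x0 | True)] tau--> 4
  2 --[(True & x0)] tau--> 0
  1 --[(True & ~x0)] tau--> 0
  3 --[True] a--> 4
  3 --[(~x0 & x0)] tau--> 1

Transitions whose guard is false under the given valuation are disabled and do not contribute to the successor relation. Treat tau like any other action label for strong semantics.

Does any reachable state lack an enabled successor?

Answer: DEADLOCK-FREE

Working:
Reach set: {0,4}
  0: a→0  tau→4  [2 out]
  4: tau→0  [1 out]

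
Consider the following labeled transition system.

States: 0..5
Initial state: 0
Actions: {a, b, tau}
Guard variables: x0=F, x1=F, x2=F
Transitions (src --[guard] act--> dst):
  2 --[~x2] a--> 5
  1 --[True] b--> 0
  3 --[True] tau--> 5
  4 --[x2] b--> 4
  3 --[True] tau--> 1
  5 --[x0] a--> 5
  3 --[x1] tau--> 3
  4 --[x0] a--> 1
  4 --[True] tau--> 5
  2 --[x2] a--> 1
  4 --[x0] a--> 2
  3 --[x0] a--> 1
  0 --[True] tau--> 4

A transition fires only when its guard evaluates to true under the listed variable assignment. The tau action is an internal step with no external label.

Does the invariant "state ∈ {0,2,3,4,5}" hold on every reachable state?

Inv-set: {0,2,3,4,5}
Reach set: {0,4,5}
  0: ✓
  4: ✓
  5: ✓

Answer: INVARIANT HOLDS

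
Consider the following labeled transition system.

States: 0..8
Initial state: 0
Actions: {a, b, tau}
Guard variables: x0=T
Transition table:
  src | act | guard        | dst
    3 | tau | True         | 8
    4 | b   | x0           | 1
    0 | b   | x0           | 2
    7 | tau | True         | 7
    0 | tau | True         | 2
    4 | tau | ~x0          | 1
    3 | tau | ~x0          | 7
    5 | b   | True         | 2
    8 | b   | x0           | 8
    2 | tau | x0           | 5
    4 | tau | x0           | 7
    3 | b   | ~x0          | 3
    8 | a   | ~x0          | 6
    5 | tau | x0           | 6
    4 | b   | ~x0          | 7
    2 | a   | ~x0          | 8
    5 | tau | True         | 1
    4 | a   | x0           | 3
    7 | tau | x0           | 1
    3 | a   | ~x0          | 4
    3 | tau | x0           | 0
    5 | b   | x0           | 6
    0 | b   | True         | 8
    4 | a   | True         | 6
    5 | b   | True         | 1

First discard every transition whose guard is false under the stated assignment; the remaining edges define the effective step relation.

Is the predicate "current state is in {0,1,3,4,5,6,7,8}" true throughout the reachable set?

Answer: INVARIANT VIOLATED at state 2

Working:
Allowed set {0,1,3,4,5,6,7,8}
R = {0,1,2,5,6,8}
  0: ✓
  1: ✓
  2: outside
  5: ✓
  6: ✓
  8: ✓
witness against invariant: b → 2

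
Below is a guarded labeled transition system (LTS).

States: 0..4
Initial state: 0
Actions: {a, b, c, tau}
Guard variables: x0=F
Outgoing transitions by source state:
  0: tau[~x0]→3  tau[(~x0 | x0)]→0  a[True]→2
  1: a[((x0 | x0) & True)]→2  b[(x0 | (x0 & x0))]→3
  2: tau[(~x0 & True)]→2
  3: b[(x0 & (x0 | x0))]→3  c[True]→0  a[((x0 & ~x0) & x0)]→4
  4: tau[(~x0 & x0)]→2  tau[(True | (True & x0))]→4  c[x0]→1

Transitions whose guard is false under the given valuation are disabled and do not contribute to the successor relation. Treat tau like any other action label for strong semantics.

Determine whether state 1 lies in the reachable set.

6 transition(s) survive guard evaluation.
depth 0: {0}
depth 1: {2,3}  now seen {0,2,3}
R = {0,2,3}

Answer: UNREACHABLE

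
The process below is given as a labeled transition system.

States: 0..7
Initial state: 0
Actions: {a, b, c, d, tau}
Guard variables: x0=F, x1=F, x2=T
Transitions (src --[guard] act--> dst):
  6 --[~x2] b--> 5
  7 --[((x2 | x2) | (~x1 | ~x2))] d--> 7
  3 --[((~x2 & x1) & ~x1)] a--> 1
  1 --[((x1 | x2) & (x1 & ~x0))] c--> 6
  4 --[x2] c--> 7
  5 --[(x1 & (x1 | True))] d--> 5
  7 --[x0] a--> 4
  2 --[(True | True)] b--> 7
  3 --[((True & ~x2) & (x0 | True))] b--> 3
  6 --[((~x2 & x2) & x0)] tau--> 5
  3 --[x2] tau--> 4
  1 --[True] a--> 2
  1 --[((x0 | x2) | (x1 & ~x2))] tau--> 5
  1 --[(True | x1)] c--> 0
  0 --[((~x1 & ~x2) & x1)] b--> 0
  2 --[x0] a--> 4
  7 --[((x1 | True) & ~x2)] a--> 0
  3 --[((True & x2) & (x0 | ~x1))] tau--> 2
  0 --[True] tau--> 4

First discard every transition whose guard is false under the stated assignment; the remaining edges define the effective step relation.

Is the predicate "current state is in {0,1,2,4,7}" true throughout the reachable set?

Safe = {0,1,2,4,7}
R = {0,4,7}
  0: safe
  4: safe
  7: safe

Answer: INVARIANT HOLDS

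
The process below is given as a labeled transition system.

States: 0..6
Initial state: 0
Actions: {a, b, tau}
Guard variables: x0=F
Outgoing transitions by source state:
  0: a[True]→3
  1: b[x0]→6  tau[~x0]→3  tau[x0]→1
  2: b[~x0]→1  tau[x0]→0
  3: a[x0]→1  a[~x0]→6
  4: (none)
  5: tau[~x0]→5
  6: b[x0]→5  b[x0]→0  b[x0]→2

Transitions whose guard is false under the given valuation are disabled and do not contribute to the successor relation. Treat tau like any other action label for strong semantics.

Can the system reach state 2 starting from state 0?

Answer: UNREACHABLE

Analysis:
After dropping false guards: 5 live edges.
Layer 0: {0}
Layer 1: {3}  total {0,3}
Layer 2: {6}  total {0,3,6}
R = {0,3,6}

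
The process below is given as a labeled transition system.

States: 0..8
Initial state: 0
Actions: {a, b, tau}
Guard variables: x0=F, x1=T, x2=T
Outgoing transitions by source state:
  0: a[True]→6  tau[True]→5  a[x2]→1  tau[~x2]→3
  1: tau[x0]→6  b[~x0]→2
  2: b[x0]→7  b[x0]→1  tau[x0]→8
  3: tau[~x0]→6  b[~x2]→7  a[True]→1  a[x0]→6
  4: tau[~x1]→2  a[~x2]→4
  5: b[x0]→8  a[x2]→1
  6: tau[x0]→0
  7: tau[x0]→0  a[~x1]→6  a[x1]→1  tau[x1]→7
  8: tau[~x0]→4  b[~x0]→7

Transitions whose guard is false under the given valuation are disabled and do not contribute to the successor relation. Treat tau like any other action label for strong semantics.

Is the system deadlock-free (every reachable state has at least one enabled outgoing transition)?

Reachable = {0,1,2,5,6}
  0: a→1  a→6  tau→5  [3 out]
  1: b→2  [1 out]
  2: ∅  [STUCK]
  5: a→1  [1 out]
  6: ∅  [STUCK]
Path to 2: a·b

Answer: DEADLOCK at state 2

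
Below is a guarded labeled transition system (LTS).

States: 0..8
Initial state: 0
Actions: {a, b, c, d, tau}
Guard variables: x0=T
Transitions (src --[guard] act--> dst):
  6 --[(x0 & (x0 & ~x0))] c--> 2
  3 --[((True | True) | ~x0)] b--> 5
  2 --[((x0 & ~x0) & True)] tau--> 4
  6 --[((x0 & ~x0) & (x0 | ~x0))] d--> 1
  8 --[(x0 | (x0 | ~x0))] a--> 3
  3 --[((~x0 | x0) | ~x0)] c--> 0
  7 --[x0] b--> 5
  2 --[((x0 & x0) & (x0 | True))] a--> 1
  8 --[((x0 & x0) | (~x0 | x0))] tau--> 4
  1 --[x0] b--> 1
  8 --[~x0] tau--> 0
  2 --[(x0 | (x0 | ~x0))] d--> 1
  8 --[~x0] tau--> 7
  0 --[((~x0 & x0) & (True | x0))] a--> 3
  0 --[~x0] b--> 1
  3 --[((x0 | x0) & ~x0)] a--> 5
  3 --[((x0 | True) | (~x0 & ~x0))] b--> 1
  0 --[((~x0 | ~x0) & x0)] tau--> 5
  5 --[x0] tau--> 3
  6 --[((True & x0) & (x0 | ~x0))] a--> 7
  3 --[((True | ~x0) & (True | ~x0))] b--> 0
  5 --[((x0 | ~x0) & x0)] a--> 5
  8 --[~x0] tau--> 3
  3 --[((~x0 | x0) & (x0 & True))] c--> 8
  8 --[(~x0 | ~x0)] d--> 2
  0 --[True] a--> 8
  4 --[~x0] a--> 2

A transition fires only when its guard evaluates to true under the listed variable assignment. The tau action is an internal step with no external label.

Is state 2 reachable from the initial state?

Answer: UNREACHABLE

Working:
Guard filter leaves 15 enabled edge(s).
L0 = {0}
L1 = {8}  total {0,8}
L2 = {3,4}  total {0,3,4,8}
L3 = {1,5}  total {0,1,3,4,5,8}
Reach set: {0,1,3,4,5,8}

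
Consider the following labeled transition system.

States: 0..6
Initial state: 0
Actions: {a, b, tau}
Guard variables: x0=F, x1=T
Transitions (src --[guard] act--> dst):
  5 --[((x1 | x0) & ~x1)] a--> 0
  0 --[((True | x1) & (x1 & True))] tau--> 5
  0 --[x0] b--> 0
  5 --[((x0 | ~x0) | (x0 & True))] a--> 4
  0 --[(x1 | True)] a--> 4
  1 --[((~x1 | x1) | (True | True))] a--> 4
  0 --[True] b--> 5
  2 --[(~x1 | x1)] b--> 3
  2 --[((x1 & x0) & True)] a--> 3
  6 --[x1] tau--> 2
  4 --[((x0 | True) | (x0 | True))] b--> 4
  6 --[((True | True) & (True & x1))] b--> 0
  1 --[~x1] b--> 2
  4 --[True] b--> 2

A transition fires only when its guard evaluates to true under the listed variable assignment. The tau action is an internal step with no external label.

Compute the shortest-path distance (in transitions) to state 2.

Layered search for 2:
  depth 0: {0}
  depth 1: {4,5}
  depth 2: {2}
first hit 2 at d=2 via a·b

Answer: 2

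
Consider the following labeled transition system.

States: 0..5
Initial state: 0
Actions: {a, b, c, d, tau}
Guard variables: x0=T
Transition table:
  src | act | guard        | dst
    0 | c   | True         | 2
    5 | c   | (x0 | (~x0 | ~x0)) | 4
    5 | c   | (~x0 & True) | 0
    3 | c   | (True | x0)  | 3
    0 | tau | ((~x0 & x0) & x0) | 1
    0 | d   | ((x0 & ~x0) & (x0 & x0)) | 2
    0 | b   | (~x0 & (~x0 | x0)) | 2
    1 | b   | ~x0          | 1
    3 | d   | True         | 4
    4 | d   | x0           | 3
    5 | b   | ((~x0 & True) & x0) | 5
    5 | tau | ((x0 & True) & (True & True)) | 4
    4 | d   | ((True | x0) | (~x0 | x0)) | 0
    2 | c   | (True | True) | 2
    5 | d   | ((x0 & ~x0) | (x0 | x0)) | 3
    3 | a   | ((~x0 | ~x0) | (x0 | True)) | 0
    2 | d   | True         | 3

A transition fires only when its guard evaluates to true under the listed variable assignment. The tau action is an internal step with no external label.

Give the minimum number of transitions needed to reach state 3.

Layered search for 3:
  depth 0: {0}
  depth 1: {2}
  depth 2: {3}
3 enters at depth 2; path c·d

Answer: 2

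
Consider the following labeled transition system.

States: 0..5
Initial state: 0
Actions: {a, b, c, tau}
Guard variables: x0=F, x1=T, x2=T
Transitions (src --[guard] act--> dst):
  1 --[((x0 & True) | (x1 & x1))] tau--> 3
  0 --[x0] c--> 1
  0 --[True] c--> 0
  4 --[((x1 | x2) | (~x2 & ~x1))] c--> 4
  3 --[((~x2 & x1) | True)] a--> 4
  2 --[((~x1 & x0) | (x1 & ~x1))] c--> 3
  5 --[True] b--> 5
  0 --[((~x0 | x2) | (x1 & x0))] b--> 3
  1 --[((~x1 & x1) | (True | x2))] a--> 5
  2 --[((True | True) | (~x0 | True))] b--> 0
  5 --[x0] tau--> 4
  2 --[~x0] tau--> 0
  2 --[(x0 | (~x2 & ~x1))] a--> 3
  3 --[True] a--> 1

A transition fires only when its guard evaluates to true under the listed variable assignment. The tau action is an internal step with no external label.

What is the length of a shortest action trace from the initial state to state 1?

Answer: 2

Trace:
Layered search for 1:
  depth 0: {0}
  depth 1: {3}
  depth 2: {1,4}
1 enters at depth 2; path b·a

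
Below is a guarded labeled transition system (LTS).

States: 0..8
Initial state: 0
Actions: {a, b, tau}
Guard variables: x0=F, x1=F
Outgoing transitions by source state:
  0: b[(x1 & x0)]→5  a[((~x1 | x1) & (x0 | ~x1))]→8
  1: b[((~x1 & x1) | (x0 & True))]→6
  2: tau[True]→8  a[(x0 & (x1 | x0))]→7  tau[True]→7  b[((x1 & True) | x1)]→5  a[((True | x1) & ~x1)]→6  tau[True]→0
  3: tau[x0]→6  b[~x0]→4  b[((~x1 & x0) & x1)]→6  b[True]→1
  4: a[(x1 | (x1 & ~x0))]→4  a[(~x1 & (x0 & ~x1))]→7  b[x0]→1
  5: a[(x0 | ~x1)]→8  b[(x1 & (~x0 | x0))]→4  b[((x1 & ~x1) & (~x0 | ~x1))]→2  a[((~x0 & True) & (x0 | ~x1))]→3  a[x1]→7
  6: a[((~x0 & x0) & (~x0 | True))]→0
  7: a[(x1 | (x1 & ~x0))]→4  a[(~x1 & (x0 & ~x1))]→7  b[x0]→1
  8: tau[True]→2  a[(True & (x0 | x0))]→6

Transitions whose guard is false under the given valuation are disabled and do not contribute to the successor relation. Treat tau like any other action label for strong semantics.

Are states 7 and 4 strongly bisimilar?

Compute ~ classes (split until stable):
  round 0: {{0,1,2,3,4,5,6,7,8}}
  round 1: {{0,5},{1,4,6,7},{2},{3},{8}}
  round 2: {{0},{1,4,6,7},{2},{3},{5},{8}}
6 equivalence class(es) (converged in 3)
7∈{1,4,6,7}, 4∈{1,4,6,7}

Answer: BISIMILAR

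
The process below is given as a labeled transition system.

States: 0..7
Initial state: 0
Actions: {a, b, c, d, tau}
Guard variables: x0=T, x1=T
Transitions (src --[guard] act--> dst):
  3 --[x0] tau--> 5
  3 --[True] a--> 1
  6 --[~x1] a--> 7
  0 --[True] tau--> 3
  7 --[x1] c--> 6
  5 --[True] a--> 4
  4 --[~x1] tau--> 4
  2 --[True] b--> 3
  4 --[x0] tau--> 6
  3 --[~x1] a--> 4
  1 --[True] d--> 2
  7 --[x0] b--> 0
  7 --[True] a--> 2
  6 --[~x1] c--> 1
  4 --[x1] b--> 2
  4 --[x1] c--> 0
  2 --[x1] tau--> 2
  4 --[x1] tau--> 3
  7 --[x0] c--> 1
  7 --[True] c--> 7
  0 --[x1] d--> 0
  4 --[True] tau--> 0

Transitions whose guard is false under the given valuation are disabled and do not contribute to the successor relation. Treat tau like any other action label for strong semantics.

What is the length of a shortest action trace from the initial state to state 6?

Answer: 4

Analysis:
Breadth-first toward 6:
  depth 0: {0}
  depth 1: {3}
  depth 2: {1,5}
  depth 3: {2,4}
  depth 4: {6}
first hit 6 at d=4 via tau·tau·a·tau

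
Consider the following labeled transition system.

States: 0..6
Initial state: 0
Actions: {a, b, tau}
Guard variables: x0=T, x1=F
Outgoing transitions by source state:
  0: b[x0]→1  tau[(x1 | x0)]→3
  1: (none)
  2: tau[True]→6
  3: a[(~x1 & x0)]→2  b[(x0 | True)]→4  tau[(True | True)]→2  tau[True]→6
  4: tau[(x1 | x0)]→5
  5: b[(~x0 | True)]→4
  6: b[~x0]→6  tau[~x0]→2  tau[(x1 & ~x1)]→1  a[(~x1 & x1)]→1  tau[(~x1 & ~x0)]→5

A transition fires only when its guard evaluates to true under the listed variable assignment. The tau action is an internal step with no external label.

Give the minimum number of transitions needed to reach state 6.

Layered search for 6:
  L0 = {0}
  L1 = {1,3}
  L2 = {2,4,6}
first hit 6 at d=2 via tau·tau

Answer: 2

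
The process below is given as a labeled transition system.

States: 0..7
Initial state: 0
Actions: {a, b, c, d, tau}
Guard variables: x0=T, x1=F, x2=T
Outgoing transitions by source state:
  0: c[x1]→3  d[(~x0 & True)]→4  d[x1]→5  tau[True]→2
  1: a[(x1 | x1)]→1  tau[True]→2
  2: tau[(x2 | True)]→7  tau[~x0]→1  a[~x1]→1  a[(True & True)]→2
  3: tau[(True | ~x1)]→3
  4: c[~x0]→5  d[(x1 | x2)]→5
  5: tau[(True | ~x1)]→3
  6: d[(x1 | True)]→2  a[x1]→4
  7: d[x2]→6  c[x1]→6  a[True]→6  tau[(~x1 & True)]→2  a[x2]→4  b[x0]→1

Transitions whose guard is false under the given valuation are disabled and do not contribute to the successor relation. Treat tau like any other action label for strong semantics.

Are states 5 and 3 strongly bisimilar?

Refine partition for ~:
  P[0] = {{0,1,2,3,4,5,6,7}}
  P[1] = {{0,1,3,5},{2},{4,6},{7}}
  P[2] = {{0,1},{2},{3,5},{4},{6},{7}}
Fixed point at round 3; 6 class(es).
[5]={3,5}  [3]={3,5}

Answer: BISIMILAR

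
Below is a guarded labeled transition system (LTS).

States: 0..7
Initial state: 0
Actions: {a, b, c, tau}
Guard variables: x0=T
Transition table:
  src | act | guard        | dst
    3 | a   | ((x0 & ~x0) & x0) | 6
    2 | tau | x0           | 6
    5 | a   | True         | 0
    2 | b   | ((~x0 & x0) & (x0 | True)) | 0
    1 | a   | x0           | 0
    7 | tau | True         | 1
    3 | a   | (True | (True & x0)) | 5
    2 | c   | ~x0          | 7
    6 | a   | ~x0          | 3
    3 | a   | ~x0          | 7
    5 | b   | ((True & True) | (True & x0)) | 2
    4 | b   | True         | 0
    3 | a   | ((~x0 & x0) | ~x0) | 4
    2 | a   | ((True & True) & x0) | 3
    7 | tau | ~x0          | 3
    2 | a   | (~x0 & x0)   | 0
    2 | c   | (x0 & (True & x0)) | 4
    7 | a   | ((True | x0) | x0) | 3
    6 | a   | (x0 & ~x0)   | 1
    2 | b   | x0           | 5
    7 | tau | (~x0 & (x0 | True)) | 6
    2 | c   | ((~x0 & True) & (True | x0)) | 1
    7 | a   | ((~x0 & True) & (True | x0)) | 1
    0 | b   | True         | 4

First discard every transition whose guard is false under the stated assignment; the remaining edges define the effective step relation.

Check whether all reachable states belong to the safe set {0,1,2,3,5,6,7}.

Answer: INVARIANT VIOLATED at state 4

Working:
Inv-set: {0,1,2,3,5,6,7}
Reach set: {0,4}
  0: ✓
  4: ✗ unsafe
reach 4 via b — violates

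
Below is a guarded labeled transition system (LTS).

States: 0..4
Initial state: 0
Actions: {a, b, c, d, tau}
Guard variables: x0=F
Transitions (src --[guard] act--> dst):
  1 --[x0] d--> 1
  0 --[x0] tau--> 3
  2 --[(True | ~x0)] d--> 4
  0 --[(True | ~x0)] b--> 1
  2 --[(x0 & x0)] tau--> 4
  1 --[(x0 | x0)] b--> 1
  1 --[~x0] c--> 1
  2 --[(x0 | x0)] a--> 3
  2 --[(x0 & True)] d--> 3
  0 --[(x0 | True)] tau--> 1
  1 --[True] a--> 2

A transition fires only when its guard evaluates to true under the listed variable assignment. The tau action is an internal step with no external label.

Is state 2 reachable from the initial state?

After dropping false guards: 5 live edges.
depth 0: {0}
depth 1: {1}  now seen {0,1}
depth 2: {2}  now seen {0,1,2}
depth 3: {4}  now seen {0,1,2,4}
Reachable = {0,1,2,4}
witness 2: b·a

Answer: REACHABLE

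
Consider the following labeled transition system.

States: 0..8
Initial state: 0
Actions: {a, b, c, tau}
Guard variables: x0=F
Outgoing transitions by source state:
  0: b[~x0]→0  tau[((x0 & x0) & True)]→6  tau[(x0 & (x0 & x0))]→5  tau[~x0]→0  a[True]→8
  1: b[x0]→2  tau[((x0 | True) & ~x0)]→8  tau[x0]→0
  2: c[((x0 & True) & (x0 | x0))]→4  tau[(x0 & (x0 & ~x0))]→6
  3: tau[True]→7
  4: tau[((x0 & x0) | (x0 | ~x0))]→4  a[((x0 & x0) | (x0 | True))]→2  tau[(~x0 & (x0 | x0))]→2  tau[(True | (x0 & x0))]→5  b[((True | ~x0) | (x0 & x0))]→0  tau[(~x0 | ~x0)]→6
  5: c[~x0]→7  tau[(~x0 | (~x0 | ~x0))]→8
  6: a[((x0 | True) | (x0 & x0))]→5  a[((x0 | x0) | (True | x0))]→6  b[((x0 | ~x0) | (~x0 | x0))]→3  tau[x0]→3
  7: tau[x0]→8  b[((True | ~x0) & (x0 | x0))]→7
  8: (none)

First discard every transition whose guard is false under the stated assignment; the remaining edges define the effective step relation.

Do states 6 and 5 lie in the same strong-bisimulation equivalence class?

Bisimulation quotient by refinement:
  P[0] = {{0,1,2,3,4,5,6,7,8}}
  P[1] = {{0,4},{1,3},{2,7,8},{5},{6}}
  P[2] = {{0},{1,3},{2,7,8},{4},{5},{6}}
Fixed point at round 3; 6 class(es).
6∈{6}, 5∈{5}

Answer: NOT BISIMILAR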